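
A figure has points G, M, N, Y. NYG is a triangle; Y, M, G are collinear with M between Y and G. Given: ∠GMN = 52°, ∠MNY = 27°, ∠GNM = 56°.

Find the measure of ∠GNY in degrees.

1. ∠MGN = 72°  [△NMG]
2. ∠NMY = 128°  [linear pair at M on YG]
3. ∠MYN = 25°  [△NYM]
4. ∠NGY = 72°  [M on ray GY]
5. ∠GYN = 25°  [M on ray YG]
6. ∠GNY = 83°  [△NYG]

∠GNY = 83°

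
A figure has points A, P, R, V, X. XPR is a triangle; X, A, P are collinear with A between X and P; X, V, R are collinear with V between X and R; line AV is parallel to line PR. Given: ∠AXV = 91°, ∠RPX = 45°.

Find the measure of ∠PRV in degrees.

∠PRV = 44°

1. ∠PXR = 91°  [A on XP, V on XR]
2. ∠PRX = 44°  [△XPR]
3. ∠PRV = 44°  [V on ray RX]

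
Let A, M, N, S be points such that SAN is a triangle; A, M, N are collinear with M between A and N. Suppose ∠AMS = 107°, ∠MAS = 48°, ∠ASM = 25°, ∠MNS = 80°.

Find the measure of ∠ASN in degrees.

1. ∠NAS = 48°  [M on ray AN]
2. ∠ANS = 80°  [M on ray NA]
3. ∠ASN = 52°  [△SAN]

∠ASN = 52°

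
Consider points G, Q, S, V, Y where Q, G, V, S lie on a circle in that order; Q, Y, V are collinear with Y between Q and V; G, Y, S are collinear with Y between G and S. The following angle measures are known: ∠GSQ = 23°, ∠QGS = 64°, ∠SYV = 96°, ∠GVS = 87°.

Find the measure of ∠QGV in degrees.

∠QGV = 137°

1. ∠GVQ = 23°  [same arc QG]
2. ∠GYQ = 96°  [vertical angles at Y]
3. ∠GQV = 20°  [△QYG]
4. ∠QGV = 137°  [△QGV]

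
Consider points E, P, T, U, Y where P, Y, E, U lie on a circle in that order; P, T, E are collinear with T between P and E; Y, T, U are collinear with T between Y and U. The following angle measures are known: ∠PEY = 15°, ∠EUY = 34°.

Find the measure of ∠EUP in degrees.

1. ∠EPY = 34°  [same arc YE]
2. ∠EYP = 131°  [△PYE]
3. ∠EUP = 49°  [cyclic PYEU, opposite ∠Y+∠U]

∠EUP = 49°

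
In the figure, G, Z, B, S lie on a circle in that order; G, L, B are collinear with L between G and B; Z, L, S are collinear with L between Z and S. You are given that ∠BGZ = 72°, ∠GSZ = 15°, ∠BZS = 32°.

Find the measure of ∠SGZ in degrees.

∠SGZ = 104°

1. ∠BSZ = 72°  [same arc ZB]
2. ∠SBZ = 76°  [△ZBS]
3. ∠SGZ = 104°  [cyclic GZBS, opposite ∠G+∠B]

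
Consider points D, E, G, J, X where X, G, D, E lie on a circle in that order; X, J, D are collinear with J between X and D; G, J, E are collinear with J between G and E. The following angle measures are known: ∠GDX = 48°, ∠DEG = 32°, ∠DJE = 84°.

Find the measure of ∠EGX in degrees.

∠EGX = 64°

1. ∠DXG = 32°  [same arc GD]
2. ∠GJX = 84°  [vertical angles at J]
3. ∠EGX = 64°  [△XJG]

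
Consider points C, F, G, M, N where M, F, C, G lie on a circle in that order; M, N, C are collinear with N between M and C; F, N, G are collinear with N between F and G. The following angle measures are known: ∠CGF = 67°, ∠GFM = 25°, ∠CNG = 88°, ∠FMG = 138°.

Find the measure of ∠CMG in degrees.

1. ∠FGM = 17°  [△MFG]
2. ∠GNM = 92°  [linear pair at N on MC]
3. ∠CMG = 71°  [△MNG]

∠CMG = 71°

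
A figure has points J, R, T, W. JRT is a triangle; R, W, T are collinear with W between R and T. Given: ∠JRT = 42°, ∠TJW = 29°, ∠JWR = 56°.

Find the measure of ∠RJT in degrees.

1. ∠JWT = 124°  [linear pair at W on RT]
2. ∠JTW = 27°  [△JWT]
3. ∠JTR = 27°  [W on ray TR]
4. ∠RJT = 111°  [△JRT]

∠RJT = 111°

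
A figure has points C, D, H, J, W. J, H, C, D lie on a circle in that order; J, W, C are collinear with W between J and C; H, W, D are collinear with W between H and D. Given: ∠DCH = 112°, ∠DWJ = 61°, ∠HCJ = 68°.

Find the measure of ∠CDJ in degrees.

∠CDJ = 85°

1. ∠DJH = 68°  [cyclic JHCD, opposite ∠J+∠C]
2. ∠HDJ = 68°  [same arc JH]
3. ∠DHJ = 44°  [△JHD]
4. ∠CJD = 51°  [△JWD]
5. ∠DCJ = 44°  [same arc JD]
6. ∠CDJ = 85°  [△JCD]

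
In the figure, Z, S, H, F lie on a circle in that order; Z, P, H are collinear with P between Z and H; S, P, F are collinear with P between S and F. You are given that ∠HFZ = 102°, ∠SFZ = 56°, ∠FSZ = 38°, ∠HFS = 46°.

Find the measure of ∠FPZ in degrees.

1. ∠FHZ = 38°  [same arc ZF]
2. ∠FPH = 96°  [△HPF]
3. ∠FPZ = 84°  [linear pair at P on ZH]

∠FPZ = 84°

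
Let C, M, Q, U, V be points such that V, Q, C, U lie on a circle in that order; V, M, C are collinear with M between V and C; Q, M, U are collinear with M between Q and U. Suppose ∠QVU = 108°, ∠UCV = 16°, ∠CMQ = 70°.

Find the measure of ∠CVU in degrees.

1. ∠UQV = 16°  [same arc VU]
2. ∠UMV = 70°  [vertical angles at M]
3. ∠QUV = 56°  [△VQU]
4. ∠CVU = 54°  [△VMU]

∠CVU = 54°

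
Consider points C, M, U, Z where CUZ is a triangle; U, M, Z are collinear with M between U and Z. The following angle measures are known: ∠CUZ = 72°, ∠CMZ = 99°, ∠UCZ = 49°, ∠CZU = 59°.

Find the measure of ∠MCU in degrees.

1. ∠CUM = 72°  [M on ray UZ]
2. ∠CMU = 81°  [linear pair at M on UZ]
3. ∠MCU = 27°  [△CUM]

∠MCU = 27°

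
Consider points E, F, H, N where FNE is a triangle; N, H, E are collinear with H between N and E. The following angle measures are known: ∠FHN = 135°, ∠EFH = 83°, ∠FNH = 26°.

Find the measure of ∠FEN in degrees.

∠FEN = 52°

1. ∠EHF = 45°  [linear pair at H on NE]
2. ∠FEH = 52°  [△FHE]
3. ∠FEN = 52°  [H on ray EN]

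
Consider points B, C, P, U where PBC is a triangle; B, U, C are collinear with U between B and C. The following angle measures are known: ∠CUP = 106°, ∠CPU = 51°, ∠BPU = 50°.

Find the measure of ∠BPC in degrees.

∠BPC = 101°

1. ∠PCU = 23°  [△PUC]
2. ∠BUP = 74°  [linear pair at U on BC]
3. ∠PBU = 56°  [△PBU]
4. ∠BCP = 23°  [U on ray CB]
5. ∠CBP = 56°  [U on ray BC]
6. ∠BPC = 101°  [△PBC]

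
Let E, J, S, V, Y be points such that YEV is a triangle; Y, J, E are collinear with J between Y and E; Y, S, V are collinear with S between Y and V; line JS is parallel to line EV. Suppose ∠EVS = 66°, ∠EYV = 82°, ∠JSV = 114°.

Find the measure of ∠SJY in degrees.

∠SJY = 32°

1. ∠EVY = 66°  [S on ray VY]
2. ∠VEY = 32°  [△YEV]
3. ∠SJY = 32°  [JS∥EV, corresponding at J]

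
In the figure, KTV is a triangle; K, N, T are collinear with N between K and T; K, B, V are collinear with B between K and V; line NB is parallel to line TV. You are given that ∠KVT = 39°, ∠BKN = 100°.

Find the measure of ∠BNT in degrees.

1. ∠KBN = 39°  [NB∥TV, corresponding at B]
2. ∠BNK = 41°  [△KNB]
3. ∠BNT = 139°  [linear pair at N on KT]

∠BNT = 139°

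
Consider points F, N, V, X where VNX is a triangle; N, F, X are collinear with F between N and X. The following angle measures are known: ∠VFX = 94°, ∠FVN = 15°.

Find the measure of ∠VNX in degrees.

∠VNX = 79°

1. ∠NFV = 86°  [linear pair at F on NX]
2. ∠FNV = 79°  [△VNF]
3. ∠VNX = 79°  [F on ray NX]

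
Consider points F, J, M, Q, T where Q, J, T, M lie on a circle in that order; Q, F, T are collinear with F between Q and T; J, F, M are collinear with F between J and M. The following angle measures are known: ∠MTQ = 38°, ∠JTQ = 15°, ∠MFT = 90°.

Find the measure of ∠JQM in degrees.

1. ∠MJQ = 38°  [same arc QM]
2. ∠JMQ = 15°  [same arc QJ]
3. ∠JQM = 127°  [△QJM]

∠JQM = 127°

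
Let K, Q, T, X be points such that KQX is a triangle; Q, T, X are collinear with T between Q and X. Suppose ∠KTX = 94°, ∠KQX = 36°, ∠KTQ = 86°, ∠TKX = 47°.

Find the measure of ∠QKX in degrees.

∠QKX = 105°

1. ∠KXT = 39°  [△KTX]
2. ∠KXQ = 39°  [T on ray XQ]
3. ∠QKX = 105°  [△KQX]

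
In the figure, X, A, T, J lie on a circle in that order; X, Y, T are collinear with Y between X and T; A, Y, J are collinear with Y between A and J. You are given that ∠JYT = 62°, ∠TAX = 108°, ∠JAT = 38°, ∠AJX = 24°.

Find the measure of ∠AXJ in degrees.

∠AXJ = 86°

1. ∠TJX = 72°  [cyclic XATJ, opposite ∠A+∠J]
2. ∠JXT = 38°  [same arc TJ]
3. ∠JTX = 70°  [△XTJ]
4. ∠JAX = 70°  [same arc XJ]
5. ∠AXJ = 86°  [△XAJ]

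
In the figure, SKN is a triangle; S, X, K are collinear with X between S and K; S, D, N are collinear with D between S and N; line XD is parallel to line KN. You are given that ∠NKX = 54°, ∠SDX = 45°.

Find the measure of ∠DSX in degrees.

∠DSX = 81°

1. ∠NKS = 54°  [X on ray KS]
2. ∠KNS = 45°  [XD∥KN, corresponding at D]
3. ∠KSN = 81°  [△SKN]
4. ∠DSX = 81°  [X on SK, D on SN]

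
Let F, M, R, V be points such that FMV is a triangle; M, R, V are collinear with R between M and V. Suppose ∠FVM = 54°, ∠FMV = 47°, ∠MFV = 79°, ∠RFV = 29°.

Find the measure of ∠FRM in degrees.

∠FRM = 83°

1. ∠FVR = 54°  [R on ray VM]
2. ∠FRV = 97°  [△FRV]
3. ∠FRM = 83°  [linear pair at R on MV]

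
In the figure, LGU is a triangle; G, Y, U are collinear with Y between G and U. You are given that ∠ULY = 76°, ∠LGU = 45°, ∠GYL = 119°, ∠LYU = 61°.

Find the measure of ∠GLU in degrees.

∠GLU = 92°

1. ∠LUY = 43°  [△LYU]
2. ∠GUL = 43°  [Y on ray UG]
3. ∠GLU = 92°  [△LGU]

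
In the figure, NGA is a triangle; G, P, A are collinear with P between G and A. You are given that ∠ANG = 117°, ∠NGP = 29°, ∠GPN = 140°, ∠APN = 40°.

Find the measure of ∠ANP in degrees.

1. ∠AGN = 29°  [P on ray GA]
2. ∠GAN = 34°  [△NGA]
3. ∠NAP = 34°  [P on ray AG]
4. ∠ANP = 106°  [△NPA]

∠ANP = 106°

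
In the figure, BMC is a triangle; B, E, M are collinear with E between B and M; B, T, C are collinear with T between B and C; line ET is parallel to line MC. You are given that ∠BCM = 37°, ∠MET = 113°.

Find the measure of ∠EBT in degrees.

∠EBT = 76°

1. ∠BTE = 37°  [ET∥MC, corresponding at T]
2. ∠BET = 67°  [linear pair at E on BM]
3. ∠EBT = 76°  [△BET]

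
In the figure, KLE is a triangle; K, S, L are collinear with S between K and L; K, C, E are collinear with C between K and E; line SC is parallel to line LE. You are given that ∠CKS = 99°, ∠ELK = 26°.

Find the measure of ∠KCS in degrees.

1. ∠EKL = 99°  [S on KL, C on KE]
2. ∠KEL = 55°  [△KLE]
3. ∠KCS = 55°  [SC∥LE, corresponding at C]

∠KCS = 55°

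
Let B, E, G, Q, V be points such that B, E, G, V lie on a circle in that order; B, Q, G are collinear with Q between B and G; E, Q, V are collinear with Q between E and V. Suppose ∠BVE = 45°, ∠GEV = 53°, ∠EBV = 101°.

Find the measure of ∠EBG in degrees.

∠EBG = 48°

1. ∠BGE = 45°  [same arc BE]
2. ∠BEV = 34°  [△BEV]
3. ∠EQG = 82°  [△EQG]
4. ∠BQE = 98°  [linear pair at Q on BG]
5. ∠EBG = 48°  [△BQE]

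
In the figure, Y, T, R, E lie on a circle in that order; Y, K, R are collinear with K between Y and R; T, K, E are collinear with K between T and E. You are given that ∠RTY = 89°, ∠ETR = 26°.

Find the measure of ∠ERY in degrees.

1. ∠REY = 91°  [cyclic YTRE, opposite ∠T+∠E]
2. ∠EYR = 26°  [same arc RE]
3. ∠ERY = 63°  [△YRE]

∠ERY = 63°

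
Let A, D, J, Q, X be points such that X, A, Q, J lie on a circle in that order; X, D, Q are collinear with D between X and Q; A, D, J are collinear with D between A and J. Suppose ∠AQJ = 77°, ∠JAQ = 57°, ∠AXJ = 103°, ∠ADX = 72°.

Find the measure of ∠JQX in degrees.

1. ∠AJQ = 46°  [△AQJ]
2. ∠JDQ = 72°  [vertical angles at D]
3. ∠JQX = 62°  [△QDJ]

∠JQX = 62°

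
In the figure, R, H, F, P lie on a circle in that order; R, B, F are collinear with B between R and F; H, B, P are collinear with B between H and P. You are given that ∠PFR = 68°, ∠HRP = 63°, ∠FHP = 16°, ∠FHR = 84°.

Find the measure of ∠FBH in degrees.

1. ∠PHR = 68°  [same arc RP]
2. ∠HPR = 49°  [△RHP]
3. ∠HFR = 49°  [same arc RH]
4. ∠FBH = 115°  [△HBF]

∠FBH = 115°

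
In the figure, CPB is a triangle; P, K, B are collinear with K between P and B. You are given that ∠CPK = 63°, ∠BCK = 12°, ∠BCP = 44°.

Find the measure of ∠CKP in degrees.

∠CKP = 85°

1. ∠BPC = 63°  [K on ray PB]
2. ∠CBP = 73°  [△CPB]
3. ∠CBK = 73°  [K on ray BP]
4. ∠BKC = 95°  [△CKB]
5. ∠CKP = 85°  [linear pair at K on PB]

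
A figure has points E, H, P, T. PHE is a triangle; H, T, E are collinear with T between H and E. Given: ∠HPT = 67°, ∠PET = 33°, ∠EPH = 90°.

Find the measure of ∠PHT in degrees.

∠PHT = 57°

1. ∠HEP = 33°  [T on ray EH]
2. ∠EHP = 57°  [△PHE]
3. ∠PHT = 57°  [T on ray HE]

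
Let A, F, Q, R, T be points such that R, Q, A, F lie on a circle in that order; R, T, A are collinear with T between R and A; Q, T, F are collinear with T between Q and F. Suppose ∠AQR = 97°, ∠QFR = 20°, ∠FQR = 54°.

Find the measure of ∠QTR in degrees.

∠QTR = 63°

1. ∠QAR = 20°  [same arc RQ]
2. ∠ARQ = 63°  [△RQA]
3. ∠QTR = 63°  [△RTQ]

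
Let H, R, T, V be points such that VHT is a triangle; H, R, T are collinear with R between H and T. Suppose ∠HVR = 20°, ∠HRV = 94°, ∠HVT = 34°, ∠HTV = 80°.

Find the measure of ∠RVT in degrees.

∠RVT = 14°

1. ∠TRV = 86°  [linear pair at R on HT]
2. ∠RTV = 80°  [R on ray TH]
3. ∠RVT = 14°  [△VRT]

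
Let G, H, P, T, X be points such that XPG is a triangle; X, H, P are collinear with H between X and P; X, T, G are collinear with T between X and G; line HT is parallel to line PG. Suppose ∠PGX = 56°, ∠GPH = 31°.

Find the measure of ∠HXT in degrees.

∠HXT = 93°

1. ∠GPX = 31°  [H on ray PX]
2. ∠GXP = 93°  [△XPG]
3. ∠HXT = 93°  [H on XP, T on XG]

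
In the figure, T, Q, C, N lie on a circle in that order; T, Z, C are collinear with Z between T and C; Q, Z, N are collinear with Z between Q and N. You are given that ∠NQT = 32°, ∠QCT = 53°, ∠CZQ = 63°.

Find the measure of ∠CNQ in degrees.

∠CNQ = 31°

1. ∠NCT = 32°  [same arc TN]
2. ∠NZT = 63°  [vertical angles at Z]
3. ∠CZN = 117°  [linear pair at Z on TC]
4. ∠CNQ = 31°  [△CZN]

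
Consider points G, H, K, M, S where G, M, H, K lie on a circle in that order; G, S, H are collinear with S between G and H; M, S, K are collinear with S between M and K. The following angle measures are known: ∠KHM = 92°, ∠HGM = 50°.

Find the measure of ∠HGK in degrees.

1. ∠HKM = 50°  [same arc MH]
2. ∠HMK = 38°  [△MHK]
3. ∠HGK = 38°  [same arc HK]

∠HGK = 38°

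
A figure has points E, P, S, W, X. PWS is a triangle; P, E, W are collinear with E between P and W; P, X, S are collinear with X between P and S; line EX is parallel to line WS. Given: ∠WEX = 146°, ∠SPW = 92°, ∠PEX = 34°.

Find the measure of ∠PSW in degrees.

1. ∠EPX = 92°  [E on PW, X on PS]
2. ∠EXP = 54°  [△PEX]
3. ∠PSW = 54°  [EX∥WS, corresponding at X]

∠PSW = 54°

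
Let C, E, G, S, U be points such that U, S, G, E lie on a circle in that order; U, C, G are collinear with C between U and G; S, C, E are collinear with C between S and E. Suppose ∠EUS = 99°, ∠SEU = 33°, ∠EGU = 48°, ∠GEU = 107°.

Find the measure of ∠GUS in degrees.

1. ∠SGU = 33°  [same arc US]
2. ∠GSU = 73°  [cyclic USGE, opposite ∠S+∠E]
3. ∠GUS = 74°  [△USG]

∠GUS = 74°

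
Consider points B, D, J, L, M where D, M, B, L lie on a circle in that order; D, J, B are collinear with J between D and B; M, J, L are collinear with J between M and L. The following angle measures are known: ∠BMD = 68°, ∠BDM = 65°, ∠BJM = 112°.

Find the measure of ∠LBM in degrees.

∠LBM = 94°

1. ∠DBM = 47°  [△DMB]
2. ∠BLM = 65°  [same arc MB]
3. ∠BML = 21°  [△MJB]
4. ∠LBM = 94°  [△MBL]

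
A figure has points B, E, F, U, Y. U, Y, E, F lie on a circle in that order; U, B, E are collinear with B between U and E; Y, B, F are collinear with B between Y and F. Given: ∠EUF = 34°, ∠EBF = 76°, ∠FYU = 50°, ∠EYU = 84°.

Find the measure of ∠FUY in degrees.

1. ∠FBU = 104°  [linear pair at B on UE]
2. ∠UFY = 42°  [△UBF]
3. ∠FUY = 88°  [△UYF]

∠FUY = 88°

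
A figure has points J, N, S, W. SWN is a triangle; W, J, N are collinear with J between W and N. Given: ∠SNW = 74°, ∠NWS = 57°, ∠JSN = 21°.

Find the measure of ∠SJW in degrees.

1. ∠JNS = 74°  [J on ray NW]
2. ∠NJS = 85°  [△SJN]
3. ∠SJW = 95°  [linear pair at J on WN]

∠SJW = 95°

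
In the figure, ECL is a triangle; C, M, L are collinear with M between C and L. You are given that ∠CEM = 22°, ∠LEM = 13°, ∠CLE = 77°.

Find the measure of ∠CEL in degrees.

1. ∠ELM = 77°  [M on ray LC]
2. ∠EML = 90°  [△EML]
3. ∠CME = 90°  [linear pair at M on CL]
4. ∠ECM = 68°  [△ECM]
5. ∠ECL = 68°  [M on ray CL]
6. ∠CEL = 35°  [△ECL]

∠CEL = 35°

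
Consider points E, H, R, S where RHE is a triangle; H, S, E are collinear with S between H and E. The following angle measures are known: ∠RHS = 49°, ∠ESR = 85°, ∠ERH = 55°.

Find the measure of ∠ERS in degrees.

1. ∠EHR = 49°  [S on ray HE]
2. ∠HER = 76°  [△RHE]
3. ∠RES = 76°  [S on ray EH]
4. ∠ERS = 19°  [△RSE]

∠ERS = 19°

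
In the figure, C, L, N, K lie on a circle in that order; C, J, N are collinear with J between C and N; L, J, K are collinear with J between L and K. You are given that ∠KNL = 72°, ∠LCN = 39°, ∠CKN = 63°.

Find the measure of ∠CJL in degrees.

1. ∠LKN = 39°  [same arc LN]
2. ∠CLN = 117°  [cyclic CLNK, opposite ∠L+∠K]
3. ∠KLN = 69°  [△LNK]
4. ∠CNL = 24°  [△CLN]
5. ∠LJN = 87°  [△LJN]
6. ∠CJL = 93°  [linear pair at J on CN]

∠CJL = 93°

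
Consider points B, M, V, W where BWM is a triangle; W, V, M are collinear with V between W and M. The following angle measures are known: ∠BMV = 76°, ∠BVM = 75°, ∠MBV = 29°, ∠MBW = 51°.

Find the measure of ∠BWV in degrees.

1. ∠BMW = 76°  [V on ray MW]
2. ∠BWM = 53°  [△BWM]
3. ∠BWV = 53°  [V on ray WM]

∠BWV = 53°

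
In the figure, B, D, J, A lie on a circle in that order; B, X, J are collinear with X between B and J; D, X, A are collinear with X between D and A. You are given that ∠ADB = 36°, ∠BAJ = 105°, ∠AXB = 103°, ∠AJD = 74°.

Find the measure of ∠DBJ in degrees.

∠DBJ = 67°

1. ∠AJB = 36°  [same arc BA]
2. ∠AXJ = 77°  [linear pair at X on BJ]
3. ∠DAJ = 67°  [△JXA]
4. ∠DBJ = 67°  [same arc DJ]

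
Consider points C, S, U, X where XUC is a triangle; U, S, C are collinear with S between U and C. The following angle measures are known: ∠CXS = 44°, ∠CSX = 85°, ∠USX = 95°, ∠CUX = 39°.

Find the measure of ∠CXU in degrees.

1. ∠SCX = 51°  [△XSC]
2. ∠UCX = 51°  [S on ray CU]
3. ∠CXU = 90°  [△XUC]

∠CXU = 90°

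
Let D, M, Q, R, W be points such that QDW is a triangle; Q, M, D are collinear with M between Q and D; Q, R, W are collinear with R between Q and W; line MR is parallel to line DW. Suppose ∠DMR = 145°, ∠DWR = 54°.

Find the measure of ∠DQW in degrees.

∠DQW = 91°

1. ∠QMR = 35°  [linear pair at M on QD]
2. ∠DWQ = 54°  [R on ray WQ]
3. ∠QDW = 35°  [MR∥DW, corresponding at M]
4. ∠DQW = 91°  [△QDW]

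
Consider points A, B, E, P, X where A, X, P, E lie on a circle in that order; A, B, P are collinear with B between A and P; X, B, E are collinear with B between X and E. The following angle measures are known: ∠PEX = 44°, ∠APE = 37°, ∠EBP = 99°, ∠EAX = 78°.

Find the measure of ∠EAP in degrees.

∠EAP = 34°

1. ∠AXE = 37°  [same arc AE]
2. ∠ABE = 81°  [linear pair at B on AP]
3. ∠AEX = 65°  [△AXE]
4. ∠EAP = 34°  [△ABE]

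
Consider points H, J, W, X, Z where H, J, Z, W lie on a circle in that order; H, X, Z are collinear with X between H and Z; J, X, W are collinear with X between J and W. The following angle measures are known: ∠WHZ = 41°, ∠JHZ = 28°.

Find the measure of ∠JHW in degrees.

∠JHW = 69°

1. ∠WJZ = 41°  [same arc ZW]
2. ∠JWZ = 28°  [same arc JZ]
3. ∠JZW = 111°  [△JZW]
4. ∠JHW = 69°  [cyclic HJZW, opposite ∠H+∠Z]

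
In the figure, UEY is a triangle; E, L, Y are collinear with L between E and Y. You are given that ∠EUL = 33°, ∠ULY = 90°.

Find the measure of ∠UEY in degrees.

1. ∠ELU = 90°  [linear pair at L on EY]
2. ∠LEU = 57°  [△UEL]
3. ∠UEY = 57°  [L on ray EY]

∠UEY = 57°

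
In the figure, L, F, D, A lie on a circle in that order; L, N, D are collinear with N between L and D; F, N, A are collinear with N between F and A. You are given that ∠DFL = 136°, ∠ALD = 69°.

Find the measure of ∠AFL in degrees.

1. ∠DAL = 44°  [cyclic LFDA, opposite ∠F+∠A]
2. ∠ADL = 67°  [△LDA]
3. ∠AFL = 67°  [same arc LA]

∠AFL = 67°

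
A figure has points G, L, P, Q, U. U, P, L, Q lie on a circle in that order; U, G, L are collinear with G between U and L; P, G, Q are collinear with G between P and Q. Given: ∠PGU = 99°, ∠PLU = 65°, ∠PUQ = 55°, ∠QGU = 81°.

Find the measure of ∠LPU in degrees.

1. ∠PQU = 65°  [same arc UP]
2. ∠QPU = 60°  [△UPQ]
3. ∠LUP = 21°  [△UGP]
4. ∠LPU = 94°  [△UPL]

∠LPU = 94°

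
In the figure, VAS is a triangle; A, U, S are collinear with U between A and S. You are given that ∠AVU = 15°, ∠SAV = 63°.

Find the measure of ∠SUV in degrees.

1. ∠UAV = 63°  [U on ray AS]
2. ∠AUV = 102°  [△VAU]
3. ∠SUV = 78°  [linear pair at U on AS]

∠SUV = 78°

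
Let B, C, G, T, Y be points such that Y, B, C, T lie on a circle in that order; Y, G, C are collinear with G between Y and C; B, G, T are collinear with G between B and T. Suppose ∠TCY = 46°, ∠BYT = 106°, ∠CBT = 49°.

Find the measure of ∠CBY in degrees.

1. ∠TBY = 46°  [same arc YT]
2. ∠BCT = 74°  [cyclic YBCT, opposite ∠Y+∠C]
3. ∠BTY = 28°  [△YBT]
4. ∠BTC = 57°  [△BCT]
5. ∠BCY = 28°  [same arc YB]
6. ∠BYC = 57°  [same arc BC]
7. ∠CBY = 95°  [△YBC]

∠CBY = 95°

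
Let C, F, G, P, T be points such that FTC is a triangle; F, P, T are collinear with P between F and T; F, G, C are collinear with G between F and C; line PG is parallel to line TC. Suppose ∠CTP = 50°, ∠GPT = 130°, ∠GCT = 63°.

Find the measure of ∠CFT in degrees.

∠CFT = 67°

1. ∠CTF = 50°  [P on ray TF]
2. ∠FCT = 63°  [G on ray CF]
3. ∠CFT = 67°  [△FTC]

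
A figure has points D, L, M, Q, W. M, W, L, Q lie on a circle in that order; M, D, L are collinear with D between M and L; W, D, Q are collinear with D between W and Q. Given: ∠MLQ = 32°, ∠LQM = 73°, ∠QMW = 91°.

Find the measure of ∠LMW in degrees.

1. ∠LMQ = 75°  [△MLQ]
2. ∠QLW = 89°  [cyclic MWLQ, opposite ∠M+∠L]
3. ∠LWQ = 75°  [same arc LQ]
4. ∠LQW = 16°  [△WLQ]
5. ∠LMW = 16°  [same arc WL]

∠LMW = 16°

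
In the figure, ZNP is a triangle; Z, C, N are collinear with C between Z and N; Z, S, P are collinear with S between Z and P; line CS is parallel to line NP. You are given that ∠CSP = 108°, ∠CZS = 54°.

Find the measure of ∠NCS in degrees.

∠NCS = 126°

1. ∠CSZ = 72°  [linear pair at S on ZP]
2. ∠SCZ = 54°  [△ZCS]
3. ∠NCS = 126°  [linear pair at C on ZN]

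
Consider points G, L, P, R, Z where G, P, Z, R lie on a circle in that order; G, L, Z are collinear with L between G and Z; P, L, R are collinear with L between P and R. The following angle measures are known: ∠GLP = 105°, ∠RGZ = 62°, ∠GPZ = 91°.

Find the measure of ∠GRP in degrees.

1. ∠RLZ = 105°  [vertical angles at L]
2. ∠GLR = 75°  [linear pair at L on GZ]
3. ∠GRP = 43°  [△GLR]

∠GRP = 43°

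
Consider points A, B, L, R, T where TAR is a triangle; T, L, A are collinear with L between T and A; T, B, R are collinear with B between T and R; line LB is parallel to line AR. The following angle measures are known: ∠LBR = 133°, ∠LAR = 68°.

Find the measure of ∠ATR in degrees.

1. ∠LBT = 47°  [linear pair at B on TR]
2. ∠RAT = 68°  [L on ray AT]
3. ∠ART = 47°  [LB∥AR, corresponding at B]
4. ∠ATR = 65°  [△TAR]

∠ATR = 65°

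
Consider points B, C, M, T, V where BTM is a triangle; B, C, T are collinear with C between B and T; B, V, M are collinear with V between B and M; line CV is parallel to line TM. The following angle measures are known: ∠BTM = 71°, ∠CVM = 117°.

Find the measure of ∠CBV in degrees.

1. ∠BCV = 71°  [CV∥TM, corresponding at C]
2. ∠BVC = 63°  [linear pair at V on BM]
3. ∠CBV = 46°  [△BCV]

∠CBV = 46°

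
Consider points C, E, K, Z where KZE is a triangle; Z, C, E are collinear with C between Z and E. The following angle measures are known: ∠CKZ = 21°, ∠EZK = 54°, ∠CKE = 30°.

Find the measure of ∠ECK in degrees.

1. ∠CZK = 54°  [C on ray ZE]
2. ∠KCZ = 105°  [△KZC]
3. ∠ECK = 75°  [linear pair at C on ZE]

∠ECK = 75°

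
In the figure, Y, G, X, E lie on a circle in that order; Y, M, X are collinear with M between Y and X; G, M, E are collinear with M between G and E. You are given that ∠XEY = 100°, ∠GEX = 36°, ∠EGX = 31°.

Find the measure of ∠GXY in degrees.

1. ∠XGY = 80°  [cyclic YGXE, opposite ∠G+∠E]
2. ∠GYX = 36°  [same arc GX]
3. ∠GXY = 64°  [△YGX]

∠GXY = 64°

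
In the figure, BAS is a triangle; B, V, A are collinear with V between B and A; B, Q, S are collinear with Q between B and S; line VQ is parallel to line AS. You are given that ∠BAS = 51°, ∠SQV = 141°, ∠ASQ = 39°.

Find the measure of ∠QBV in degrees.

∠QBV = 90°

1. ∠BVQ = 51°  [VQ∥AS, corresponding at V]
2. ∠BQV = 39°  [linear pair at Q on BS]
3. ∠QBV = 90°  [△BVQ]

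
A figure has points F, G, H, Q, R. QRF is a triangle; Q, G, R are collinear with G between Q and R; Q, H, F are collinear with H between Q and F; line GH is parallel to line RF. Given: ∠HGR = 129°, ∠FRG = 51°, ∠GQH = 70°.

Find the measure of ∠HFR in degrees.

1. ∠FRQ = 51°  [G on ray RQ]
2. ∠FQR = 70°  [G on QR, H on QF]
3. ∠QFR = 59°  [△QRF]
4. ∠HFR = 59°  [H on ray FQ]

∠HFR = 59°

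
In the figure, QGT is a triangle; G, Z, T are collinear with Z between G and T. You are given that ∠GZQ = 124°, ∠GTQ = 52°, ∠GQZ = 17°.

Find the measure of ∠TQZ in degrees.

1. ∠QZT = 56°  [linear pair at Z on GT]
2. ∠QTZ = 52°  [Z on ray TG]
3. ∠TQZ = 72°  [△QZT]

∠TQZ = 72°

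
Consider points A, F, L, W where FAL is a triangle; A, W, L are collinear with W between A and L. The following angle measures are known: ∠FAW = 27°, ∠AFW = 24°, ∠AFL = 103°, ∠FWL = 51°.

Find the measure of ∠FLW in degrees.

∠FLW = 50°

1. ∠FAL = 27°  [W on ray AL]
2. ∠ALF = 50°  [△FAL]
3. ∠FLW = 50°  [W on ray LA]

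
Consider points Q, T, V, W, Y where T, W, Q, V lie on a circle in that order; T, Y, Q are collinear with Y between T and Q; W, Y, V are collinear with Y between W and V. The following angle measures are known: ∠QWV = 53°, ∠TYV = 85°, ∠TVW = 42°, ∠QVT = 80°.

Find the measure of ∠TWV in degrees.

1. ∠QTV = 53°  [same arc QV]
2. ∠TQV = 47°  [△TQV]
3. ∠TWV = 47°  [same arc TV]

∠TWV = 47°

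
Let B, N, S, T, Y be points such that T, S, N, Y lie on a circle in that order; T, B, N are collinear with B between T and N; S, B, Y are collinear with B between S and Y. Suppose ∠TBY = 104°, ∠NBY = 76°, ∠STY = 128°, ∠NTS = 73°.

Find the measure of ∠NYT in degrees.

1. ∠SNY = 52°  [cyclic TSNY, opposite ∠T+∠N]
2. ∠NYS = 73°  [same arc SN]
3. ∠NSY = 55°  [△SNY]
4. ∠TNY = 31°  [△NBY]
5. ∠NTY = 55°  [same arc NY]
6. ∠NYT = 94°  [△TNY]

∠NYT = 94°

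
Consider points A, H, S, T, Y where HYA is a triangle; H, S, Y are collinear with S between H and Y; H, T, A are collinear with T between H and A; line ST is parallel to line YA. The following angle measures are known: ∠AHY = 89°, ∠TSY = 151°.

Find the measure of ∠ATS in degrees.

1. ∠SHT = 89°  [S on HY, T on HA]
2. ∠HST = 29°  [linear pair at S on HY]
3. ∠HTS = 62°  [△HST]
4. ∠ATS = 118°  [linear pair at T on HA]

∠ATS = 118°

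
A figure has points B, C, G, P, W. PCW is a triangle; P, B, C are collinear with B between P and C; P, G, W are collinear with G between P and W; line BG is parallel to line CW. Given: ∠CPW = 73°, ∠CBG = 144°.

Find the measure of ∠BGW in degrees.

1. ∠BPG = 73°  [B on PC, G on PW]
2. ∠GBP = 36°  [linear pair at B on PC]
3. ∠BGP = 71°  [△PBG]
4. ∠BGW = 109°  [linear pair at G on PW]

∠BGW = 109°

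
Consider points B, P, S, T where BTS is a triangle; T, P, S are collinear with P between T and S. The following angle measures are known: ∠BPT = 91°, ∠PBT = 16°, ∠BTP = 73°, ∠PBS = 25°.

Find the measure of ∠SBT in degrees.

1. ∠BPS = 89°  [linear pair at P on TS]
2. ∠BTS = 73°  [P on ray TS]
3. ∠BSP = 66°  [△BPS]
4. ∠BST = 66°  [P on ray ST]
5. ∠SBT = 41°  [△BTS]

∠SBT = 41°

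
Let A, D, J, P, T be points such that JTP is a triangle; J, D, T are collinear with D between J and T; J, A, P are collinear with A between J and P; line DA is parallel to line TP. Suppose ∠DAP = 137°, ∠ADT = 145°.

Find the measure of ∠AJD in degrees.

1. ∠DAJ = 43°  [linear pair at A on JP]
2. ∠ADJ = 35°  [linear pair at D on JT]
3. ∠AJD = 102°  [△JDA]

∠AJD = 102°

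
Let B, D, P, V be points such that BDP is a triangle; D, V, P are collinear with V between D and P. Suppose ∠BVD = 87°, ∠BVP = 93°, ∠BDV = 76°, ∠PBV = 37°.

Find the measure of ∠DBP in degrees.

1. ∠BPV = 50°  [△BVP]
2. ∠BDP = 76°  [V on ray DP]
3. ∠BPD = 50°  [V on ray PD]
4. ∠DBP = 54°  [△BDP]

∠DBP = 54°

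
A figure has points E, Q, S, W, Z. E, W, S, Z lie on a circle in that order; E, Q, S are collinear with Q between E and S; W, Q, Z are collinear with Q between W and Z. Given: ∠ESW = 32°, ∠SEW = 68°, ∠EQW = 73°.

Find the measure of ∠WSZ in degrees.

∠WSZ = 71°

1. ∠EZW = 32°  [same arc EW]
2. ∠EWZ = 39°  [△EQW]
3. ∠WEZ = 109°  [△EWZ]
4. ∠WSZ = 71°  [cyclic EWSZ, opposite ∠E+∠S]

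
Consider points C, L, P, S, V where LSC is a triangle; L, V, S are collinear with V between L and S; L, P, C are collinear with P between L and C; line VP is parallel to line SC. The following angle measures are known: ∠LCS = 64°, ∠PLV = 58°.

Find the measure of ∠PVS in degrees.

1. ∠LPV = 64°  [VP∥SC, corresponding at P]
2. ∠LVP = 58°  [△LVP]
3. ∠PVS = 122°  [linear pair at V on LS]

∠PVS = 122°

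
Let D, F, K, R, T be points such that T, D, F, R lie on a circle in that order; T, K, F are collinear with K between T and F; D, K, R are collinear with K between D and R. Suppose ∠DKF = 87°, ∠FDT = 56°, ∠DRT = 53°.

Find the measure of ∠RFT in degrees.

1. ∠RKT = 87°  [vertical angles at K]
2. ∠FRT = 124°  [cyclic TDFR, opposite ∠D+∠R]
3. ∠FTR = 40°  [△TKR]
4. ∠RFT = 16°  [△TFR]

∠RFT = 16°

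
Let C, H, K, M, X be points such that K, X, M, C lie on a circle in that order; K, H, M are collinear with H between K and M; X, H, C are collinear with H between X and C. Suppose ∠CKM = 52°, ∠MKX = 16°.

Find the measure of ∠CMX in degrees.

∠CMX = 112°

1. ∠CXM = 52°  [same arc MC]
2. ∠MCX = 16°  [same arc XM]
3. ∠CMX = 112°  [△XMC]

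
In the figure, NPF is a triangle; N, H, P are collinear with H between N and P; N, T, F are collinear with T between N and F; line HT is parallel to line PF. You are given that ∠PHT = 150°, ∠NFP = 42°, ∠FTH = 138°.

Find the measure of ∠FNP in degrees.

1. ∠NHT = 30°  [linear pair at H on NP]
2. ∠HTN = 42°  [HT∥PF, corresponding at T]
3. ∠HNT = 108°  [△NHT]
4. ∠FNP = 108°  [H on NP, T on NF]

∠FNP = 108°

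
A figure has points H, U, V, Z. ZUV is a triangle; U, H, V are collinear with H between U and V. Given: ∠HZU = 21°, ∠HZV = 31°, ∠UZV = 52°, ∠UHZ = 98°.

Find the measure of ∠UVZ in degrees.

1. ∠HUZ = 61°  [△ZUH]
2. ∠VUZ = 61°  [H on ray UV]
3. ∠UVZ = 67°  [△ZUV]

∠UVZ = 67°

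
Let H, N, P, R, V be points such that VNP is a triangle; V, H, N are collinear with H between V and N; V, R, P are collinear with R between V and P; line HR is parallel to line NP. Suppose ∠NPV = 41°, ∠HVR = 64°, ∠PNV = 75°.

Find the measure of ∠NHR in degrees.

1. ∠HRV = 41°  [HR∥NP, corresponding at R]
2. ∠RHV = 75°  [△VHR]
3. ∠NHR = 105°  [linear pair at H on VN]

∠NHR = 105°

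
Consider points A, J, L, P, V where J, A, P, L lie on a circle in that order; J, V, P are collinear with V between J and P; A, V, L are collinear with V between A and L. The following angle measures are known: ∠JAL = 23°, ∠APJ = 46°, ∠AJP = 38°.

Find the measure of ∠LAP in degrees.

1. ∠AVJ = 119°  [△JVA]
2. ∠AVP = 61°  [linear pair at V on JP]
3. ∠LAP = 73°  [△AVP]

∠LAP = 73°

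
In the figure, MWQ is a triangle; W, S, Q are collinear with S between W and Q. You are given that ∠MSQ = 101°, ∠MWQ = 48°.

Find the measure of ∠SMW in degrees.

1. ∠MSW = 79°  [linear pair at S on WQ]
2. ∠MWS = 48°  [S on ray WQ]
3. ∠SMW = 53°  [△MWS]

∠SMW = 53°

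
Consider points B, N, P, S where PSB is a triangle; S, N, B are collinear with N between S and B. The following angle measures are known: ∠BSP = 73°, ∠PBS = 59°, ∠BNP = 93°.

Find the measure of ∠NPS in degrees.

1. ∠NSP = 73°  [N on ray SB]
2. ∠PNS = 87°  [linear pair at N on SB]
3. ∠NPS = 20°  [△PSN]

∠NPS = 20°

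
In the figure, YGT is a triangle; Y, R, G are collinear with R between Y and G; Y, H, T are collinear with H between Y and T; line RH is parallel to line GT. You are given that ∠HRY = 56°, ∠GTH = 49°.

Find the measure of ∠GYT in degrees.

∠GYT = 75°

1. ∠TGY = 56°  [RH∥GT, corresponding at R]
2. ∠GTY = 49°  [H on ray TY]
3. ∠GYT = 75°  [△YGT]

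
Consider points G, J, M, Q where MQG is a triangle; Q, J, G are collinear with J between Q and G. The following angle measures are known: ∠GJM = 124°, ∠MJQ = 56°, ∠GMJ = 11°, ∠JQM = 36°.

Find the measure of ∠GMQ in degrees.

∠GMQ = 99°

1. ∠JGM = 45°  [△MJG]
2. ∠GQM = 36°  [J on ray QG]
3. ∠MGQ = 45°  [J on ray GQ]
4. ∠GMQ = 99°  [△MQG]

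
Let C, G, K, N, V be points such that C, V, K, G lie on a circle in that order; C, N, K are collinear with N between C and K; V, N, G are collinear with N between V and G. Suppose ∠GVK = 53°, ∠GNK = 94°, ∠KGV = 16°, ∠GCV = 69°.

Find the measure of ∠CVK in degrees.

1. ∠GCK = 53°  [same arc KG]
2. ∠CKG = 70°  [△KNG]
3. ∠CGK = 57°  [△CKG]
4. ∠CVK = 123°  [cyclic CVKG, opposite ∠V+∠G]

∠CVK = 123°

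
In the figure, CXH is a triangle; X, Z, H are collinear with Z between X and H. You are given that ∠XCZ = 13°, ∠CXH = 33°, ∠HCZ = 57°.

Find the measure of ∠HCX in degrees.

1. ∠CXZ = 33°  [Z on ray XH]
2. ∠CZX = 134°  [△CXZ]
3. ∠CZH = 46°  [linear pair at Z on XH]
4. ∠CHZ = 77°  [△CZH]
5. ∠CHX = 77°  [Z on ray HX]
6. ∠HCX = 70°  [△CXH]

∠HCX = 70°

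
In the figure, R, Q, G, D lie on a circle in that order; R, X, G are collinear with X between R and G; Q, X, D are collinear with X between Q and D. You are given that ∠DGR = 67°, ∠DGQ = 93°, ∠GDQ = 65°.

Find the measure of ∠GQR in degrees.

∠GQR = 89°

1. ∠DQR = 67°  [same arc RD]
2. ∠DRQ = 87°  [cyclic RQGD, opposite ∠R+∠G]
3. ∠GRQ = 65°  [same arc QG]
4. ∠QDR = 26°  [△RQD]
5. ∠QGR = 26°  [same arc RQ]
6. ∠GQR = 89°  [△RQG]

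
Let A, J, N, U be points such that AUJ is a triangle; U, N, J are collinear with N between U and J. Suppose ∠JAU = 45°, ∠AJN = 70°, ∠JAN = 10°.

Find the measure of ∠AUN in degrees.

∠AUN = 65°

1. ∠AJU = 70°  [N on ray JU]
2. ∠AUJ = 65°  [△AUJ]
3. ∠AUN = 65°  [N on ray UJ]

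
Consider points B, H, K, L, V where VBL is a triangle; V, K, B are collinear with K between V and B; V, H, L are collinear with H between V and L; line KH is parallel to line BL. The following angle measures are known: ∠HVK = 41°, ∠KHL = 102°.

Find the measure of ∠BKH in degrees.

∠BKH = 119°

1. ∠KHV = 78°  [linear pair at H on VL]
2. ∠HKV = 61°  [△VKH]
3. ∠BKH = 119°  [linear pair at K on VB]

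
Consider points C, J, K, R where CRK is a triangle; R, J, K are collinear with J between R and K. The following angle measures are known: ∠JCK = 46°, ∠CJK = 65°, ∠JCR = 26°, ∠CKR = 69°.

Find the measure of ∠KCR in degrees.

∠KCR = 72°

1. ∠CJR = 115°  [linear pair at J on RK]
2. ∠CRJ = 39°  [△CRJ]
3. ∠CRK = 39°  [J on ray RK]
4. ∠KCR = 72°  [△CRK]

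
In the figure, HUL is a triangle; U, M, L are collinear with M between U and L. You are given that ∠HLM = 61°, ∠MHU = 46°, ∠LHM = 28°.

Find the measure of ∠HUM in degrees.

∠HUM = 45°

1. ∠HML = 91°  [△HML]
2. ∠HMU = 89°  [linear pair at M on UL]
3. ∠HUM = 45°  [△HUM]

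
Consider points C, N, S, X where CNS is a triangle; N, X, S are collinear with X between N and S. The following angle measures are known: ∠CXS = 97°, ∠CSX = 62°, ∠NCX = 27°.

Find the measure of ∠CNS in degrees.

1. ∠CXN = 83°  [linear pair at X on NS]
2. ∠CNX = 70°  [△CNX]
3. ∠CNS = 70°  [X on ray NS]

∠CNS = 70°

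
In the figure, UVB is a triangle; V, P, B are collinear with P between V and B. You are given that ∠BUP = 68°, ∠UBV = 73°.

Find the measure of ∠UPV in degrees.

1. ∠PBU = 73°  [P on ray BV]
2. ∠BPU = 39°  [△UPB]
3. ∠UPV = 141°  [linear pair at P on VB]

∠UPV = 141°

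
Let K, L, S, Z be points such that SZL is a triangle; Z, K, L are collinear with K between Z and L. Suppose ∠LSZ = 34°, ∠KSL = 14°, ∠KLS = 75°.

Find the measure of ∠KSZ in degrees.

1. ∠LKS = 91°  [△SKL]
2. ∠SLZ = 75°  [K on ray LZ]
3. ∠SKZ = 89°  [linear pair at K on ZL]
4. ∠LZS = 71°  [△SZL]
5. ∠KZS = 71°  [K on ray ZL]
6. ∠KSZ = 20°  [△SZK]

∠KSZ = 20°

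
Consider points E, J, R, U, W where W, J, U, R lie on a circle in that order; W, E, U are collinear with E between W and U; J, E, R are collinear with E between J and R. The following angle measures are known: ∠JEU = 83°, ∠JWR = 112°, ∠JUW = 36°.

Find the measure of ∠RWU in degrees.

∠RWU = 61°

1. ∠REW = 83°  [vertical angles at E]
2. ∠JRW = 36°  [same arc WJ]
3. ∠RWU = 61°  [△WER]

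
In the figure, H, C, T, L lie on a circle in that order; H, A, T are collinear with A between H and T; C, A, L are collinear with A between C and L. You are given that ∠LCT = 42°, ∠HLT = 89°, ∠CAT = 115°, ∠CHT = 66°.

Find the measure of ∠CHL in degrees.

1. ∠LHT = 42°  [same arc TL]
2. ∠HAL = 115°  [vertical angles at A]
3. ∠CAH = 65°  [linear pair at A on HT]
4. ∠HCL = 49°  [△HAC]
5. ∠CLH = 23°  [△HAL]
6. ∠CHL = 108°  [△HCL]

∠CHL = 108°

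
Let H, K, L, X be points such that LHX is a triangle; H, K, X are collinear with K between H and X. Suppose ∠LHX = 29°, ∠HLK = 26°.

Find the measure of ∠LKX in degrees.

∠LKX = 55°

1. ∠KHL = 29°  [K on ray HX]
2. ∠HKL = 125°  [△LHK]
3. ∠LKX = 55°  [linear pair at K on HX]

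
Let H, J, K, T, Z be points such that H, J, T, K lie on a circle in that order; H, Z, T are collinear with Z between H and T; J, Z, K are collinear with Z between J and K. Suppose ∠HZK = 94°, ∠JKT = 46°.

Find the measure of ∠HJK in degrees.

1. ∠JZT = 94°  [vertical angles at Z]
2. ∠JHT = 46°  [same arc JT]
3. ∠HZJ = 86°  [linear pair at Z on HT]
4. ∠HJK = 48°  [△HZJ]

∠HJK = 48°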